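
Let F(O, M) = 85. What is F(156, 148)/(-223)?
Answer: -85/223 ≈ -0.38117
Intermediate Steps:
F(156, 148)/(-223) = 85/(-223) = -1/223*85 = -85/223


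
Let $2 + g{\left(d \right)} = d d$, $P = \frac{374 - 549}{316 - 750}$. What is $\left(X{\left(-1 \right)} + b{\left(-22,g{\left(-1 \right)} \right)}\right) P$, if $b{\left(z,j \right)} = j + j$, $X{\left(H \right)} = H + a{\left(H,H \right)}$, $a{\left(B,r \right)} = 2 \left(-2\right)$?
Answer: $- \frac{175}{62} \approx -2.8226$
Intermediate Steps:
$a{\left(B,r \right)} = -4$
$P = \frac{25}{62}$ ($P = - \frac{175}{-434} = \left(-175\right) \left(- \frac{1}{434}\right) = \frac{25}{62} \approx 0.40323$)
$g{\left(d \right)} = -2 + d^{2}$ ($g{\left(d \right)} = -2 + d d = -2 + d^{2}$)
$X{\left(H \right)} = -4 + H$ ($X{\left(H \right)} = H - 4 = -4 + H$)
$b{\left(z,j \right)} = 2 j$
$\left(X{\left(-1 \right)} + b{\left(-22,g{\left(-1 \right)} \right)}\right) P = \left(\left(-4 - 1\right) + 2 \left(-2 + \left(-1\right)^{2}\right)\right) \frac{25}{62} = \left(-5 + 2 \left(-2 + 1\right)\right) \frac{25}{62} = \left(-5 + 2 \left(-1\right)\right) \frac{25}{62} = \left(-5 - 2\right) \frac{25}{62} = \left(-7\right) \frac{25}{62} = - \frac{175}{62}$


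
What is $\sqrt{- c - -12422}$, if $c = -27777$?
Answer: $\sqrt{40199} \approx 200.5$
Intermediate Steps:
$\sqrt{- c - -12422} = \sqrt{\left(-1\right) \left(-27777\right) - -12422} = \sqrt{27777 + \left(-85085 + 97507\right)} = \sqrt{27777 + 12422} = \sqrt{40199}$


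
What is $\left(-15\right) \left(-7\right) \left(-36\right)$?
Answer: $-3780$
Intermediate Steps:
$\left(-15\right) \left(-7\right) \left(-36\right) = 105 \left(-36\right) = -3780$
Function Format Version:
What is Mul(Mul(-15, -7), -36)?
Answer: -3780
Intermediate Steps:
Mul(Mul(-15, -7), -36) = Mul(105, -36) = -3780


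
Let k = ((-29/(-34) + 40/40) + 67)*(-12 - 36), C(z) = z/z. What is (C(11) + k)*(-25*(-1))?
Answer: -1404175/17 ≈ -82599.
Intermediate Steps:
C(z) = 1
k = -56184/17 (k = ((-29*(-1/34) + 40*(1/40)) + 67)*(-48) = ((29/34 + 1) + 67)*(-48) = (63/34 + 67)*(-48) = (2341/34)*(-48) = -56184/17 ≈ -3304.9)
(C(11) + k)*(-25*(-1)) = (1 - 56184/17)*(-25*(-1)) = -56167/17*25 = -1404175/17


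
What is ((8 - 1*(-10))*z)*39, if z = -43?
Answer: -30186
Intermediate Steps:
((8 - 1*(-10))*z)*39 = ((8 - 1*(-10))*(-43))*39 = ((8 + 10)*(-43))*39 = (18*(-43))*39 = -774*39 = -30186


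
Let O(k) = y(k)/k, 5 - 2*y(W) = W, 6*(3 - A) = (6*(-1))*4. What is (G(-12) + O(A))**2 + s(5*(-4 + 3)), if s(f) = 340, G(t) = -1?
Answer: 16724/49 ≈ 341.31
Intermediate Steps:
A = 7 (A = 3 - 6*(-1)*4/6 = 3 - (-1)*4 = 3 - 1/6*(-24) = 3 + 4 = 7)
y(W) = 5/2 - W/2
O(k) = (5/2 - k/2)/k
(G(-12) + O(A))**2 + s(5*(-4 + 3)) = (-1 + (1/2)*(5 - 1*7)/7)**2 + 340 = (-1 + (1/2)*(1/7)*(5 - 7))**2 + 340 = (-1 + (1/2)*(1/7)*(-2))**2 + 340 = (-1 - 1/7)**2 + 340 = (-8/7)**2 + 340 = 64/49 + 340 = 16724/49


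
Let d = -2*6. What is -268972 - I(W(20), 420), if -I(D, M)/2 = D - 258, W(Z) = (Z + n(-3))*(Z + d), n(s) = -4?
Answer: -269232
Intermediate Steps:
d = -12
W(Z) = (-12 + Z)*(-4 + Z) (W(Z) = (Z - 4)*(Z - 12) = (-4 + Z)*(-12 + Z) = (-12 + Z)*(-4 + Z))
I(D, M) = 516 - 2*D (I(D, M) = -2*(D - 258) = -2*(-258 + D) = 516 - 2*D)
-268972 - I(W(20), 420) = -268972 - (516 - 2*(48 + 20² - 16*20)) = -268972 - (516 - 2*(48 + 400 - 320)) = -268972 - (516 - 2*128) = -268972 - (516 - 256) = -268972 - 1*260 = -268972 - 260 = -269232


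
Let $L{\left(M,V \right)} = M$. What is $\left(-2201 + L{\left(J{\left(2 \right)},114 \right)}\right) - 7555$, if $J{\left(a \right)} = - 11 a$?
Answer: $-9778$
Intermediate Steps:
$\left(-2201 + L{\left(J{\left(2 \right)},114 \right)}\right) - 7555 = \left(-2201 - 22\right) - 7555 = -2223 - 7555 = -9778$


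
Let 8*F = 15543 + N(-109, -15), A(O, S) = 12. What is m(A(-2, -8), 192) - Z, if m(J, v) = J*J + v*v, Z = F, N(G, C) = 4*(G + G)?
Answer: 281393/8 ≈ 35174.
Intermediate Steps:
N(G, C) = 8*G (N(G, C) = 4*(2*G) = 8*G)
F = 14671/8 (F = (15543 + 8*(-109))/8 = (15543 - 872)/8 = (⅛)*14671 = 14671/8 ≈ 1833.9)
Z = 14671/8 ≈ 1833.9
m(J, v) = J² + v²
m(A(-2, -8), 192) - Z = (12² + 192²) - 1*14671/8 = (144 + 36864) - 14671/8 = 37008 - 14671/8 = 281393/8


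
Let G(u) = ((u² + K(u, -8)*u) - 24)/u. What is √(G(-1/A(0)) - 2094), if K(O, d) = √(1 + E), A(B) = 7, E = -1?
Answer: I*√94381/7 ≈ 43.888*I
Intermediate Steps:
K(O, d) = 0 (K(O, d) = √(1 - 1) = √0 = 0)
G(u) = (-24 + u²)/u (G(u) = ((u² + 0*u) - 24)/u = ((u² + 0) - 24)/u = (u² - 24)/u = (-24 + u²)/u)
√(G(-1/A(0)) - 2094) = √((-1/7 - 24/((-1/7))) - 2094) = √((-1*⅐ - 24/((-1*⅐))) - 2094) = √((-⅐ - 24/(-⅐)) - 2094) = √((-⅐ - 24*(-7)) - 2094) = √((-⅐ + 168) - 2094) = √(1175/7 - 2094) = √(-13483/7) = I*√94381/7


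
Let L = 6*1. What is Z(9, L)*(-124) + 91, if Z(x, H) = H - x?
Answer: 463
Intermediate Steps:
L = 6
Z(9, L)*(-124) + 91 = (6 - 1*9)*(-124) + 91 = (6 - 9)*(-124) + 91 = -3*(-124) + 91 = 372 + 91 = 463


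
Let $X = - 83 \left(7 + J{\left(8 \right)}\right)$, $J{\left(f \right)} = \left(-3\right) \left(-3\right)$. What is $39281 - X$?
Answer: $40609$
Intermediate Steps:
$J{\left(f \right)} = 9$
$X = -1328$ ($X = - 83 \left(7 + 9\right) = \left(-83\right) 16 = -1328$)
$39281 - X = 39281 - -1328 = 39281 + 1328 = 40609$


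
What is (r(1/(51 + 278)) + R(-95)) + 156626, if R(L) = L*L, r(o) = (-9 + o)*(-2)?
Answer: 54505099/329 ≈ 1.6567e+5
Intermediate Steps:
r(o) = 18 - 2*o
R(L) = L**2
(r(1/(51 + 278)) + R(-95)) + 156626 = ((18 - 2/(51 + 278)) + (-95)**2) + 156626 = ((18 - 2/329) + 9025) + 156626 = (5920/329 + 9025) + 156626 = 2975145/329 + 156626 = 54505099/329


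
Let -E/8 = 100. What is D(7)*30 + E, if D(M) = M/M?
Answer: -770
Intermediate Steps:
D(M) = 1
E = -800 (E = -8*100 = -800)
D(7)*30 + E = 1*30 - 800 = 30 - 800 = -770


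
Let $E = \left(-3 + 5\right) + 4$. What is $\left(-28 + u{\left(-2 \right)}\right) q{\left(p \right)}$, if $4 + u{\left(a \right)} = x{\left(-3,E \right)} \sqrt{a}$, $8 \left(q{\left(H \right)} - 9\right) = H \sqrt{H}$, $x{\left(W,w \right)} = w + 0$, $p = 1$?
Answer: $-292 + \frac{219 i \sqrt{2}}{4} \approx -292.0 + 77.428 i$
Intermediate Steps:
$E = 6$ ($E = 2 + 4 = 6$)
$x{\left(W,w \right)} = w$
$q{\left(H \right)} = 9 + \frac{H^{\frac{3}{2}}}{8}$ ($q{\left(H \right)} = 9 + \frac{H \sqrt{H}}{8} = 9 + \frac{H^{\frac{3}{2}}}{8}$)
$u{\left(a \right)} = -4 + 6 \sqrt{a}$
$\left(-28 + u{\left(-2 \right)}\right) q{\left(p \right)} = \left(-28 - \left(4 - 6 \sqrt{-2}\right)\right) \left(9 + \frac{1^{\frac{3}{2}}}{8}\right) = \left(-28 - \left(4 - 6 i \sqrt{2}\right)\right) \left(9 + \frac{1}{8} \cdot 1\right) = \left(-28 - \left(4 - 6 i \sqrt{2}\right)\right) \left(9 + \frac{1}{8}\right) = \left(-32 + 6 i \sqrt{2}\right) \frac{73}{8} = -292 + \frac{219 i \sqrt{2}}{4}$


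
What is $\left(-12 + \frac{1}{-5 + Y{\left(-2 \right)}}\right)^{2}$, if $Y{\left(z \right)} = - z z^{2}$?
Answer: $\frac{1225}{9} \approx 136.11$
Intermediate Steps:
$Y{\left(z \right)} = - z^{3}$
$\left(-12 + \frac{1}{-5 + Y{\left(-2 \right)}}\right)^{2} = \left(-12 + \frac{1}{-5 - \left(-2\right)^{3}}\right)^{2} = \left(-12 + \frac{1}{-5 - -8}\right)^{2} = \left(-12 + \frac{1}{-5 + 8}\right)^{2} = \left(-12 + \frac{1}{3}\right)^{2} = \left(- \frac{35}{3}\right)^{2} = \frac{1225}{9}$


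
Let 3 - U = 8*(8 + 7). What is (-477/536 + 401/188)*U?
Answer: -3663855/25192 ≈ -145.44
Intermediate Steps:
U = -117 (U = 3 - 8*(8 + 7) = 3 - 8*15 = 3 - 1*120 = 3 - 120 = -117)
(-477/536 + 401/188)*U = (-477/536 + 401/188)*(-117) = (31315/25192)*(-117) = -3663855/25192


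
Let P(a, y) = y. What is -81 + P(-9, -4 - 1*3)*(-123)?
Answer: 780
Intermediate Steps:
-81 + P(-9, -4 - 1*3)*(-123) = -81 + (-4 - 1*3)*(-123) = -81 + (-4 - 3)*(-123) = -81 - 7*(-123) = -81 + 861 = 780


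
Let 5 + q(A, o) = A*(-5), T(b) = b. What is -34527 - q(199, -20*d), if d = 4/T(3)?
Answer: -33527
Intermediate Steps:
d = 4/3 ≈ 1.3333
q(A, o) = -5 - 5*A (q(A, o) = -5 + A*(-5) = -5 - 5*A)
-34527 - q(199, -20*d) = -34527 - (-5 - 5*199) = -34527 - (-5 - 995) = -34527 - 1*(-1000) = -34527 + 1000 = -33527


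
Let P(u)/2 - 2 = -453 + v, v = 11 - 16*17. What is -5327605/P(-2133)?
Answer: 5327605/1424 ≈ 3741.3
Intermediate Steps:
v = -261 (v = 11 - 272 = -261)
P(u) = -1424 (P(u) = 4 + 2*(-453 - 261) = 4 + 2*(-714) = 4 - 1428 = -1424)
-5327605/P(-2133) = -5327605/(-1424) = -5327605*(-1/1424) = 5327605/1424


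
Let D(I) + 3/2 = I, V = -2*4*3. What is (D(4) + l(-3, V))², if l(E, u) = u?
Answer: 1849/4 ≈ 462.25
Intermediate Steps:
V = -24 (V = -8*3 = -24)
D(I) = -3/2 + I
(D(4) + l(-3, V))² = ((-3/2 + 4) - 24)² = (5/2 - 24)² = (-43/2)² = 1849/4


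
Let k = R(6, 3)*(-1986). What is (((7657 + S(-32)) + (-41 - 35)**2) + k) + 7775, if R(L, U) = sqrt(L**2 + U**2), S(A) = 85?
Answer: 21293 - 5958*sqrt(5) ≈ 7970.5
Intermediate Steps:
k = -5958*sqrt(5) (k = sqrt(6**2 + 3**2)*(-1986) = sqrt(36 + 9)*(-1986) = sqrt(45)*(-1986) = (3*sqrt(5))*(-1986) = -5958*sqrt(5) ≈ -13323.)
(((7657 + S(-32)) + (-41 - 35)**2) + k) + 7775 = (((7657 + 85) + (-41 - 35)**2) - 5958*sqrt(5)) + 7775 = ((7742 + (-76)**2) - 5958*sqrt(5)) + 7775 = ((7742 + 5776) - 5958*sqrt(5)) + 7775 = (13518 - 5958*sqrt(5)) + 7775 = 21293 - 5958*sqrt(5)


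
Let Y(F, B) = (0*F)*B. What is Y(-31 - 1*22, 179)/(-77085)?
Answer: 0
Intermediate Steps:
Y(F, B) = 0 (Y(F, B) = 0*B = 0)
Y(-31 - 1*22, 179)/(-77085) = 0/(-77085) = 0*(-1/77085) = 0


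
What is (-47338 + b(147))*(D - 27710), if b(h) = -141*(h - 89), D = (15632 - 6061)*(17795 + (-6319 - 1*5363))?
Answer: -3246565298508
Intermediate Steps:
D = 58507523 (D = 9571*(17795 + (-6319 - 5363)) = 9571*(17795 - 11682) = 9571*6113 = 58507523)
b(h) = 12549 - 141*h (b(h) = -141*(-89 + h) = 12549 - 141*h)
(-47338 + b(147))*(D - 27710) = (-47338 + (12549 - 141*147))*(58507523 - 27710) = (-47338 + (12549 - 20727))*58479813 = (-47338 - 8178)*58479813 = -55516*58479813 = -3246565298508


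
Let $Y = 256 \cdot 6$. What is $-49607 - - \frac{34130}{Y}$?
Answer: $- \frac{38081111}{768} \approx -49585.0$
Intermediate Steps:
$Y = 1536$
$-49607 - - \frac{34130}{Y} = -49607 - - \frac{34130}{1536} = -49607 - \left(-34130\right) \frac{1}{1536} = -49607 - - \frac{17065}{768} = -49607 + \frac{17065}{768} = - \frac{38081111}{768}$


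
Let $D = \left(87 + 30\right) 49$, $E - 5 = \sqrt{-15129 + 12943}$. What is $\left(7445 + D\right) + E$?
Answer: $13183 + i \sqrt{2186} \approx 13183.0 + 46.755 i$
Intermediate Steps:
$E = 5 + i \sqrt{2186}$ ($E = 5 + \sqrt{-15129 + 12943} = 5 + \sqrt{-2186} = 5 + i \sqrt{2186} \approx 5.0 + 46.755 i$)
$D = 5733$ ($D = 117 \cdot 49 = 5733$)
$\left(7445 + D\right) + E = \left(7445 + 5733\right) + \left(5 + i \sqrt{2186}\right) = 13178 + \left(5 + i \sqrt{2186}\right) = 13183 + i \sqrt{2186}$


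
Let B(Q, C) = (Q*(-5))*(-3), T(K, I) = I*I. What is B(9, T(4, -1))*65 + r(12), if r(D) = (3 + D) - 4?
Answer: 8786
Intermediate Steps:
r(D) = -1 + D
T(K, I) = I²
B(Q, C) = 15*Q (B(Q, C) = -5*Q*(-3) = 15*Q)
B(9, T(4, -1))*65 + r(12) = (15*9)*65 + (-1 + 12) = 135*65 + 11 = 8775 + 11 = 8786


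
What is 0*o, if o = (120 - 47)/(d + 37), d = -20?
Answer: 0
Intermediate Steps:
o = 73/17 (o = (120 - 47)/(-20 + 37) = 73/17 ≈ 4.2941)
0*o = 0*(73/17) = 0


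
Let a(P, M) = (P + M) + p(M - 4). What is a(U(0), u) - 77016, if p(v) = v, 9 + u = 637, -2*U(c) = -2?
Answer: -75763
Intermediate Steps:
U(c) = 1 (U(c) = -1/2*(-2) = 1)
u = 628 (u = -9 + 637 = 628)
a(P, M) = -4 + P + 2*M (a(P, M) = (P + M) + (M - 4) = (M + P) + (-4 + M) = -4 + P + 2*M)
a(U(0), u) - 77016 = (-4 + 1 + 2*628) - 77016 = (-4 + 1 + 1256) - 77016 = 1253 - 77016 = -75763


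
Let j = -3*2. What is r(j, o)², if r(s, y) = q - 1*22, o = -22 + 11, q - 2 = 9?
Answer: 121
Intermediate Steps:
q = 11 (q = 2 + 9 = 11)
j = -6
o = -11
r(s, y) = -11 (r(s, y) = 11 - 1*22 = 11 - 22 = -11)
r(j, o)² = (-11)² = 121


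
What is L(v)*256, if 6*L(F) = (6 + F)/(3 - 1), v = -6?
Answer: 0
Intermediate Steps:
L(F) = 1/2 + F/12 (L(F) = ((6 + F)/(3 - 1))/6 = ((6 + F)/2)/6 = ((6 + F)*(1/2))/6 = (3 + F/2)/6 = 1/2 + F/12)
L(v)*256 = (1/2 + (1/12)*(-6))*256 = (1/2 - 1/2)*256 = 0*256 = 0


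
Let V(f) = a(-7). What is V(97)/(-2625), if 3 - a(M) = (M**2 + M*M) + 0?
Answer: 19/525 ≈ 0.036190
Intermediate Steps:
a(M) = 3 - 2*M**2 (a(M) = 3 - ((M**2 + M*M) + 0) = 3 - ((M**2 + M**2) + 0) = 3 - (2*M**2 + 0) = 3 - 2*M**2)
V(f) = -95 (V(f) = 3 - 2*(-7)**2 = 3 - 2*49 = 3 - 98 = -95)
V(97)/(-2625) = -95/(-2625) = -95*(-1/2625) = 19/525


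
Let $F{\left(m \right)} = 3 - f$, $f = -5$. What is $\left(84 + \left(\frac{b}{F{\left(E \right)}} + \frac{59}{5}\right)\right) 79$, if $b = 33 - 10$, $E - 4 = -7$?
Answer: $\frac{311813}{40} \approx 7795.3$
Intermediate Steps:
$E = -3$ ($E = 4 - 7 = -3$)
$b = 23$ ($b = 33 - 10 = 23$)
$F{\left(m \right)} = 8$ ($F{\left(m \right)} = 3 - -5 = 3 + 5 = 8$)
$\left(84 + \left(\frac{b}{F{\left(E \right)}} + \frac{59}{5}\right)\right) 79 = \left(84 + \left(\frac{23}{8} + \frac{59}{5}\right)\right) 79 = \left(84 + \frac{587}{40}\right) 79 = \frac{3947}{40} \cdot 79 = \frac{311813}{40}$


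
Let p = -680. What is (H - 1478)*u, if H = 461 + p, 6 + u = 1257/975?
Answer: 2598107/325 ≈ 7994.2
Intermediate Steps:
u = -1531/325 (u = -6 + 1257/975 = -6 + 1257*(1/975) = -6 + 419/325 = -1531/325 ≈ -4.7108)
H = -219 (H = 461 - 680 = -219)
(H - 1478)*u = (-219 - 1478)*(-1531/325) = -1697*(-1531/325) = 2598107/325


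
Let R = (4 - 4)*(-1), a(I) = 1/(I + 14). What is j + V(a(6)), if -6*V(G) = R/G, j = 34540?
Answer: 34540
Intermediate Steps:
a(I) = 1/(14 + I)
R = 0 (R = 0*(-1) = 0)
V(G) = 0 (V(G) = -0/G = -⅙*0 = 0)
j + V(a(6)) = 34540 + 0 = 34540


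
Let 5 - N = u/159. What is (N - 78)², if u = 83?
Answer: 136656100/25281 ≈ 5405.5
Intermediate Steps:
N = 712/159 (N = 5 - 83/159 = 712/159 ≈ 4.4780)
(N - 78)² = (712/159 - 78)² = (-11690/159)² = 136656100/25281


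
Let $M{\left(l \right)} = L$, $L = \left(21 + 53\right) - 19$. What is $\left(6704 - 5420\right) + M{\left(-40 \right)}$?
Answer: $1339$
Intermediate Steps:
$L = 55$ ($L = 74 - 19 = 55$)
$M{\left(l \right)} = 55$
$\left(6704 - 5420\right) + M{\left(-40 \right)} = \left(6704 - 5420\right) + 55 = 1284 + 55 = 1339$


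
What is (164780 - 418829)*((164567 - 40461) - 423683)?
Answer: 76107237273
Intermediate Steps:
(164780 - 418829)*((164567 - 40461) - 423683) = -254049*(124106 - 423683) = -254049*(-299577) = 76107237273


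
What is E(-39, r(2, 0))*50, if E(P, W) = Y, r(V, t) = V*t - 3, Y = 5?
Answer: 250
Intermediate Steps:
r(V, t) = -3 + V*t
E(P, W) = 5
E(-39, r(2, 0))*50 = 5*50 = 250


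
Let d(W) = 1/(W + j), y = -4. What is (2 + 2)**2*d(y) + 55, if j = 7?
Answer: 181/3 ≈ 60.333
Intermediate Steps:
d(W) = 1/(7 + W) (d(W) = 1/(W + 7) = 1/(7 + W))
(2 + 2)**2*d(y) + 55 = (2 + 2)**2/(7 - 4) + 55 = 4**2/3 + 55 = 16*(1/3) + 55 = 16/3 + 55 = 181/3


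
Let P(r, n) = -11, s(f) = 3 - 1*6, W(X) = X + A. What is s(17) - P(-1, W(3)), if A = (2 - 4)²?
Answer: 8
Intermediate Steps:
A = 4 (A = (-2)² = 4)
W(X) = 4 + X (W(X) = X + 4 = 4 + X)
s(f) = -3 (s(f) = 3 - 6 = -3)
s(17) - P(-1, W(3)) = -3 - 1*(-11) = -3 + 11 = 8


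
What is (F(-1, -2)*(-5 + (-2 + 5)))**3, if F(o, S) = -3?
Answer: 216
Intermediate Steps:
(F(-1, -2)*(-5 + (-2 + 5)))**3 = (-3*(-5 + (-2 + 5)))**3 = (-3*(-5 + 3))**3 = (-3*(-2))**3 = 6**3 = 216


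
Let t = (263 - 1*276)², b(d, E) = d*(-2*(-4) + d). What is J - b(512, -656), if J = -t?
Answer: -266409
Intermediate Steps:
b(d, E) = d*(8 + d)
t = 169 (t = (263 - 276)² = (-13)² = 169)
J = -169 (J = -1*169 = -169)
J - b(512, -656) = -169 - 512*(8 + 512) = -169 - 512*520 = -169 - 1*266240 = -169 - 266240 = -266409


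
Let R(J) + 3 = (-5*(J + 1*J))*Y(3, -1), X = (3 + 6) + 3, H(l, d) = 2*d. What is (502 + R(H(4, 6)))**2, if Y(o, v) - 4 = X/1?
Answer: 2019241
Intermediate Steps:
X = 12 (X = 9 + 3 = 12)
Y(o, v) = 16 (Y(o, v) = 4 + 12/1 = 4 + 12*1 = 4 + 12 = 16)
R(J) = -3 - 160*J (R(J) = -3 - 5*(J + 1*J)*16 = -3 - 5*(J + J)*16 = -3 - 10*J*16 = -3 - 160*J)
(502 + R(H(4, 6)))**2 = (502 + (-3 - 320*6))**2 = (502 + (-3 - 160*12))**2 = (502 + (-3 - 1920))**2 = (502 - 1923)**2 = (-1421)**2 = 2019241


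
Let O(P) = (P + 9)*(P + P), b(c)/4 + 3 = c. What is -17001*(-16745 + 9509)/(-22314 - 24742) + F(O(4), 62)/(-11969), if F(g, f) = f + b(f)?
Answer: -368107814593/140803316 ≈ -2614.3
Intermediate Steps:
b(c) = -12 + 4*c
O(P) = 2*P*(9 + P) (O(P) = (9 + P)*(2*P) = 2*P*(9 + P))
F(g, f) = -12 + 5*f (F(g, f) = f + (-12 + 4*f) = -12 + 5*f)
-17001*(-16745 + 9509)/(-22314 - 24742) + F(O(4), 62)/(-11969) = -17001*(-16745 + 9509)/(-22314 - 24742) + (-12 + 5*62)/(-11969) = -17001/((-47056/(-7236))) + (-12 + 310)*(-1/11969) = -17001/((-47056*(-1/7236))) + 298*(-1/11969) = -17001/11764/1809 - 298/11969 = -17001*1809/11764 - 298/11969 = -30754809/11764 - 298/11969 = -368107814593/140803316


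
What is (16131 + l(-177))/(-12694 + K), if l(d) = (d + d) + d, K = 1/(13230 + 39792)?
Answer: -827143200/673061267 ≈ -1.2289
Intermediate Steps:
K = 1/53022 ≈ 1.8860e-5
l(d) = 3*d (l(d) = 2*d + d = 3*d)
(16131 + l(-177))/(-12694 + K) = (16131 + 3*(-177))/(-12694 + 1/53022) = (16131 - 531)/(-673061267/53022) = 15600*(-53022/673061267) = -827143200/673061267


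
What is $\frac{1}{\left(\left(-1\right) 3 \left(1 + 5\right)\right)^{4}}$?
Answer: $\frac{1}{104976} \approx 9.526 \cdot 10^{-6}$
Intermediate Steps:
$\frac{1}{\left(\left(-1\right) 3 \left(1 + 5\right)\right)^{4}} = \frac{1}{\left(\left(-3\right) 6\right)^{4}} = \frac{1}{\left(-18\right)^{4}} = \frac{1}{104976}$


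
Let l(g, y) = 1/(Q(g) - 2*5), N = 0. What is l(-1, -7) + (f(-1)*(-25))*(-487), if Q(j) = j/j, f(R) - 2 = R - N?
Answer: 109574/9 ≈ 12175.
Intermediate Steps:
f(R) = 2 + R (f(R) = 2 + (R - 1*0) = 2 + (R + 0) = 2 + R)
Q(j) = 1
l(g, y) = -1/9 (l(g, y) = 1/(1 - 2*5) = 1/(1 - 10) = 1/(-9) = -1/9)
l(-1, -7) + (f(-1)*(-25))*(-487) = -1/9 + ((2 - 1)*(-25))*(-487) = -1/9 + (1*(-25))*(-487) = -1/9 - 25*(-487) = -1/9 + 12175 = 109574/9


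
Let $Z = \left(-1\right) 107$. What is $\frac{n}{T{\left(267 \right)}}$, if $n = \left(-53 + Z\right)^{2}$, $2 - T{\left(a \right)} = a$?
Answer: $- \frac{5120}{53} \approx -96.604$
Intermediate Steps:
$Z = -107$
$T{\left(a \right)} = 2 - a$
$n = 25600$ ($n = \left(-53 - 107\right)^{2} = \left(-160\right)^{2} = 25600$)
$\frac{n}{T{\left(267 \right)}} = \frac{25600}{2 - 267} = \frac{25600}{-265} = 25600 \left(- \frac{1}{265}\right) = - \frac{5120}{53}$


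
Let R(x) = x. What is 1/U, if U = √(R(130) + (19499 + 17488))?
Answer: √37117/37117 ≈ 0.0051906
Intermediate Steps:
U = √37117 (U = √(130 + (19499 + 17488)) = √(130 + 36987) = √37117 ≈ 192.66)
1/U = 1/(√37117) = √37117/37117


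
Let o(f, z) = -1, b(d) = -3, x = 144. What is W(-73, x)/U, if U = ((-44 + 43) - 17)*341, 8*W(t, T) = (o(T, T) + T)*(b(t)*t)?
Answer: -949/1488 ≈ -0.63777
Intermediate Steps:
W(t, T) = -3*t*(-1 + T)/8 (W(t, T) = ((-1 + T)*(-3*t))/8 = (-3*t*(-1 + T))/8 = -3*t*(-1 + T)/8)
U = -6138 (U = (-1 - 17)*341 = -18*341 = -6138)
W(-73, x)/U = ((3/8)*(-73)*(1 - 1*144))/(-6138) = ((3/8)*(-73)*(1 - 144))*(-1/6138) = ((3/8)*(-73)*(-143))*(-1/6138) = (31317/8)*(-1/6138) = -949/1488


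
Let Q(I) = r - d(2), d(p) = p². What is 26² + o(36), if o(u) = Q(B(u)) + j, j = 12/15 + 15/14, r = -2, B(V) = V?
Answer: 47031/70 ≈ 671.87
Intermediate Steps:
j = 131/70 (j = 12*(1/15) + 15*(1/14) = ⅘ + 15/14 = 131/70 ≈ 1.8714)
Q(I) = -6 (Q(I) = -2 - 1*2² = -2 - 1*4 = -2 - 4 = -6)
o(u) = -289/70 (o(u) = -6 + 131/70 = -289/70)
26² + o(36) = 26² - 289/70 = 676 - 289/70 = 47031/70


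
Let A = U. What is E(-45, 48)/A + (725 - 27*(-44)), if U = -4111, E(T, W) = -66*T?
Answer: 7861373/4111 ≈ 1912.3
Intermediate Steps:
A = -4111
E(-45, 48)/A + (725 - 27*(-44)) = -66*(-45)/(-4111) + (725 - 27*(-44)) = 2970*(-1/4111) + (725 + 1188) = -2970/4111 + 1913 = 7861373/4111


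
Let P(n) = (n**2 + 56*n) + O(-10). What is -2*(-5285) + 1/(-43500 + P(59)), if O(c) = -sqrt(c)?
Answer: 2849653463447/269598247 + I*sqrt(10)/1347991235 ≈ 10570.0 + 2.3459e-9*I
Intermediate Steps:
P(n) = n**2 + 56*n - I*sqrt(10) (P(n) = (n**2 + 56*n) - sqrt(-10) = (n**2 + 56*n) - I*sqrt(10) = n**2 + 56*n - I*sqrt(10))
-2*(-5285) + 1/(-43500 + P(59)) = -2*(-5285) + 1/(-43500 + (59**2 + 56*59 - I*sqrt(10))) = 10570 + 1/(-43500 + (3481 + 3304 - I*sqrt(10))) = 10570 + 1/(-43500 + (6785 - I*sqrt(10))) = 10570 + 1/(-36715 - I*sqrt(10))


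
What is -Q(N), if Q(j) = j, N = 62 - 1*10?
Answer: -52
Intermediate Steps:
N = 52 (N = 62 - 10 = 52)
-Q(N) = -1*52 = -52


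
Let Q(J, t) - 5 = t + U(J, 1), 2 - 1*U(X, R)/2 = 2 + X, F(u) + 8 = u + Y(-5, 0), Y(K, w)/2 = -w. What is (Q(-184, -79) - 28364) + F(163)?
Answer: -27915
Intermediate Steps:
Y(K, w) = -2*w (Y(K, w) = 2*(-w) = -2*w)
F(u) = -8 + u (F(u) = -8 + (u - 2*0) = -8 + (u + 0) = -8 + u)
U(X, R) = -2*X (U(X, R) = 4 - 2*(2 + X) = 4 + (-4 - 2*X) = -2*X)
Q(J, t) = 5 + t - 2*J (Q(J, t) = 5 + (t - 2*J) = 5 + t - 2*J)
(Q(-184, -79) - 28364) + F(163) = ((5 - 79 - 2*(-184)) - 28364) + (-8 + 163) = ((5 - 79 + 368) - 28364) + 155 = (294 - 28364) + 155 = -28070 + 155 = -27915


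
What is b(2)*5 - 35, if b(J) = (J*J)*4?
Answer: 45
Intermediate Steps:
b(J) = 4*J² (b(J) = J²*4 = 4*J²)
b(2)*5 - 35 = (4*2²)*5 - 35 = (4*4)*5 - 35 = 16*5 - 35 = 80 - 35 = 45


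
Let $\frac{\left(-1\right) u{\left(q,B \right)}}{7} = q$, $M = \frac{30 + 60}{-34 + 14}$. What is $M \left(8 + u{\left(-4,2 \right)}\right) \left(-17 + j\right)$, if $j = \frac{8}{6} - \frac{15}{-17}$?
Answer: $\frac{40716}{17} \approx 2395.1$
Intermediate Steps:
$j = \frac{113}{51}$ ($j = 8 \cdot \frac{1}{6} - - \frac{15}{17} = \frac{4}{3} + \frac{15}{17} = \frac{113}{51} \approx 2.2157$)
$M = - \frac{9}{2}$ ($M = \frac{90}{-20} = 90 \left(- \frac{1}{20}\right) = - \frac{9}{2} \approx -4.5$)
$u{\left(q,B \right)} = - 7 q$
$M \left(8 + u{\left(-4,2 \right)}\right) \left(-17 + j\right) = - \frac{9 \left(8 - -28\right) \left(-17 + \frac{113}{51}\right)}{2} = - \frac{9 \left(8 + 28\right) \left(- \frac{754}{51}\right)}{2} = - \frac{9 \cdot 36 \left(- \frac{754}{51}\right)}{2} = \left(- \frac{9}{2}\right) \left(- \frac{9048}{17}\right) = \frac{40716}{17}$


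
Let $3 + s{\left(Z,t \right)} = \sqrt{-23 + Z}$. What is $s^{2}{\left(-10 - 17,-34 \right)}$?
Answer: $\left(3 - 5 i \sqrt{2}\right)^{2} \approx -41.0 - 42.426 i$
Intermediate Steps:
$s{\left(Z,t \right)} = -3 + \sqrt{-23 + Z}$
$s^{2}{\left(-10 - 17,-34 \right)} = \left(-3 + \sqrt{-23 - 27}\right)^{2} = \left(-3 + \sqrt{-50}\right)^{2} = \left(-3 + 5 i \sqrt{2}\right)^{2}$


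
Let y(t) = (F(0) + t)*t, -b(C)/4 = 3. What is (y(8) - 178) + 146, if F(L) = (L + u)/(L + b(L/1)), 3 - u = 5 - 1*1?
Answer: 98/3 ≈ 32.667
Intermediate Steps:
u = -1 (u = 3 - (5 - 1*1) = 3 - (5 - 1) = 3 - 1*4 = 3 - 4 = -1)
b(C) = -12 (b(C) = -4*3 = -12)
F(L) = (-1 + L)/(-12 + L) (F(L) = (L - 1)/(L - 12) = (-1 + L)/(-12 + L))
y(t) = t*(1/12 + t) (y(t) = ((-1 + 0)/(-12 + 0) + t)*t = (-1/(-12) + t)*t = (-1/12*(-1) + t)*t = (1/12 + t)*t = t*(1/12 + t))
(y(8) - 178) + 146 = (8*(1/12 + 8) - 178) + 146 = (8*(97/12) - 178) + 146 = (194/3 - 178) + 146 = -340/3 + 146 = 98/3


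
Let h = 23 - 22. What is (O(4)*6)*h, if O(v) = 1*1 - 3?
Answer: -12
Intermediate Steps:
O(v) = -2 (O(v) = 1 - 3 = -2)
h = 1
(O(4)*6)*h = -2*6*1 = -12*1 = -12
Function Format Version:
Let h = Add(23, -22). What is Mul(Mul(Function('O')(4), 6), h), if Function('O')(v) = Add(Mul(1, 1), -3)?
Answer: -12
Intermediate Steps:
Function('O')(v) = -2 (Function('O')(v) = Add(1, -3) = -2)
h = 1
Mul(Mul(Function('O')(4), 6), h) = Mul(Mul(-2, 6), 1) = Mul(-12, 1) = -12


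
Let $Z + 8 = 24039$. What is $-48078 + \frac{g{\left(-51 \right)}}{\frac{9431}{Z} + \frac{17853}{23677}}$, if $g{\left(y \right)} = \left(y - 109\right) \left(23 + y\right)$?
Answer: $- \frac{2881335695018}{65232323} \approx -44170.0$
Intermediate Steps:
$Z = 24031$ ($Z = -8 + 24039 = 24031$)
$g{\left(y \right)} = \left(-109 + y\right) \left(23 + y\right)$
$-48078 + \frac{g{\left(-51 \right)}}{\frac{9431}{Z} + \frac{17853}{23677}} = -48078 + \frac{-2507 + \left(-51\right)^{2} - -4386}{\frac{9431}{24031} + \frac{17853}{23677}} = -48078 + \frac{-2507 + 2601 + 4386}{9431 \cdot \frac{1}{24031} + 17853 \cdot \frac{1}{23677}} = -48078 + \frac{4480}{\frac{9431}{24031} + \frac{17853}{23677}} = -48078 + \frac{4480}{\frac{652323230}{568981987}} = -48078 + 4480 \cdot \frac{568981987}{652323230} = -48078 + \frac{254903930176}{65232323} = - \frac{2881335695018}{65232323}$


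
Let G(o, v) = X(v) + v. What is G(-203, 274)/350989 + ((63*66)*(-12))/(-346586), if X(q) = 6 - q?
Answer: 8757513330/60823936777 ≈ 0.14398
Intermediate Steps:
G(o, v) = 6 (G(o, v) = (6 - v) + v = 6)
G(-203, 274)/350989 + ((63*66)*(-12))/(-346586) = 6/350989 + ((63*66)*(-12))/(-346586) = 6*(1/350989) + (4158*(-12))*(-1/346586) = 6/350989 - 49896*(-1/346586) = 6/350989 + 24948/173293 = 8757513330/60823936777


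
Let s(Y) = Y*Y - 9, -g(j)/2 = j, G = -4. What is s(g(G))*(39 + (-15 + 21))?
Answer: 2475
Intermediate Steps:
g(j) = -2*j
s(Y) = -9 + Y**2 (s(Y) = Y**2 - 9 = -9 + Y**2)
s(g(G))*(39 + (-15 + 21)) = (-9 + (-2*(-4))**2)*(39 + (-15 + 21)) = (-9 + 8**2)*(39 + 6) = (-9 + 64)*45 = 55*45 = 2475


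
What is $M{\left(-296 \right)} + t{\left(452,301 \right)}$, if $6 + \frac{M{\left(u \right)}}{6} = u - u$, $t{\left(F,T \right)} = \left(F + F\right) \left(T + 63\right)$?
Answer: $329020$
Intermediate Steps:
$t{\left(F,T \right)} = 2 F \left(63 + T\right)$
$M{\left(u \right)} = -36$ ($M{\left(u \right)} = -36 + 6 \left(u - u\right) = -36 + 6 \cdot 0 = -36 + 0 = -36$)
$M{\left(-296 \right)} + t{\left(452,301 \right)} = -36 + 2 \cdot 452 \left(63 + 301\right) = -36 + 2 \cdot 452 \cdot 364 = -36 + 329056 = 329020$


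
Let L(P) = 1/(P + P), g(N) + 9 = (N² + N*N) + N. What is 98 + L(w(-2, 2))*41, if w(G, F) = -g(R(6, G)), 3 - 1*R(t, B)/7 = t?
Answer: 166951/1704 ≈ 97.976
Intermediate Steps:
R(t, B) = 21 - 7*t
g(N) = -9 + N + 2*N² (g(N) = -9 + ((N² + N*N) + N) = -9 + ((N² + N²) + N) = -9 + (2*N² + N) = -9 + (N + 2*N²) = -9 + N + 2*N²)
w(G, F) = -852 (w(G, F) = -(-9 + (21 - 7*6) + 2*(21 - 7*6)²) = -(-9 + (21 - 42) + 2*(21 - 42)²) = -(-9 - 21 + 2*(-21)²) = -(-9 - 21 + 2*441) = -(-9 - 21 + 882) = -1*852 = -852)
L(P) = 1/(2*P)
98 + L(w(-2, 2))*41 = 98 + ((½)/(-852))*41 = 98 + ((½)*(-1/852))*41 = 98 - 1/1704*41 = 98 - 41/1704 = 166951/1704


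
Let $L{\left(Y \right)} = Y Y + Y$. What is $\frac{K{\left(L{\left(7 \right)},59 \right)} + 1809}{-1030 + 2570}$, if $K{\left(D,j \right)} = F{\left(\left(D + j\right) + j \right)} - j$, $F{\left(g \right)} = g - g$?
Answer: $\frac{25}{22} \approx 1.1364$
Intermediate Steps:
$L{\left(Y \right)} = Y + Y^{2}$ ($L{\left(Y \right)} = Y^{2} + Y = Y + Y^{2}$)
$F{\left(g \right)} = 0$
$K{\left(D,j \right)} = - j$ ($K{\left(D,j \right)} = 0 - j = - j$)
$\frac{K{\left(L{\left(7 \right)},59 \right)} + 1809}{-1030 + 2570} = \frac{\left(-1\right) 59 + 1809}{-1030 + 2570} = \frac{-59 + 1809}{1540} = 1750 \cdot \frac{1}{1540} = \frac{25}{22}$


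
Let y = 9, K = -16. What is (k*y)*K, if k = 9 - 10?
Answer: 144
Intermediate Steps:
k = -1
(k*y)*K = -1*9*(-16) = -9*(-16) = 144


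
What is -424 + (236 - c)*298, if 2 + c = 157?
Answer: 23714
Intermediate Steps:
c = 155 (c = -2 + 157 = 155)
-424 + (236 - c)*298 = -424 + (236 - 1*155)*298 = -424 + (236 - 155)*298 = -424 + 81*298 = -424 + 24138 = 23714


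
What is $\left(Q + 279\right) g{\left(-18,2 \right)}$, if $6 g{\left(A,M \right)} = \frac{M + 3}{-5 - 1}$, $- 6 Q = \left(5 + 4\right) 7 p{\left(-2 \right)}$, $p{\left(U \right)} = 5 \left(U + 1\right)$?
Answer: $- \frac{1105}{24} \approx -46.042$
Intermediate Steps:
$p{\left(U \right)} = 5 + 5 U$ ($p{\left(U \right)} = 5 \left(1 + U\right) = 5 + 5 U$)
$Q = \frac{105}{2}$ ($Q = - \frac{\left(5 + 4\right) 7 \left(5 + 5 \left(-2\right)\right)}{6} = - \frac{9 \cdot 7 \left(5 - 10\right)}{6} = - \frac{63 \left(-5\right)}{6} = \left(- \frac{1}{6}\right) \left(-315\right) = \frac{105}{2} \approx 52.5$)
$g{\left(A,M \right)} = - \frac{1}{12} - \frac{M}{36}$ ($g{\left(A,M \right)} = \frac{\left(M + 3\right) \frac{1}{-5 - 1}}{6} = \frac{\left(3 + M\right) \frac{1}{-6}}{6} = \frac{\left(3 + M\right) \left(- \frac{1}{6}\right)}{6} = \frac{- \frac{1}{2} - \frac{M}{6}}{6} = - \frac{1}{12} - \frac{M}{36}$)
$\left(Q + 279\right) g{\left(-18,2 \right)} = \left(\frac{105}{2} + 279\right) \left(- \frac{1}{12} - \frac{1}{18}\right) = \frac{663 \left(- \frac{1}{12} - \frac{1}{18}\right)}{2} = \frac{663}{2} \left(- \frac{5}{36}\right) = - \frac{1105}{24}$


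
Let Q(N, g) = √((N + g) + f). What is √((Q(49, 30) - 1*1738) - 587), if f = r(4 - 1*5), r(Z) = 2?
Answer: 2*I*√579 ≈ 48.125*I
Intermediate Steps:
f = 2
Q(N, g) = √(2 + N + g) (Q(N, g) = √((N + g) + 2) = √(2 + N + g))
√((Q(49, 30) - 1*1738) - 587) = √((√(2 + 49 + 30) - 1*1738) - 587) = √((√81 - 1738) - 587) = √((9 - 1738) - 587) = √(-1729 - 587) = √(-2316) = 2*I*√579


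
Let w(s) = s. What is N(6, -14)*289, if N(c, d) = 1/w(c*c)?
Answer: 289/36 ≈ 8.0278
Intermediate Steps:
N(c, d) = c**(-2) (N(c, d) = 1/(c*c) = 1/(c**2) = c**(-2))
N(6, -14)*289 = 289/6**2 = (1/36)*289 = 289/36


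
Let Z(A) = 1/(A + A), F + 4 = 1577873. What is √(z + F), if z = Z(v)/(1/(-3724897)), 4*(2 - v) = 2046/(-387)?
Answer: 2*√186766442785/857 ≈ 1008.6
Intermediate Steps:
F = 1577869 (F = -4 + 1577873 = 1577869)
v = 857/258 (v = 2 - 1023/(2*(-387)) = 2 - 1023*(-1)/(2*387) = 2 - ¼*(-682/129) = 2 + 341/258 = 857/258 ≈ 3.3217)
Z(A) = 1/(2*A)
z = -480511713/857 (z = (1/(2*(857/258)))/(1/(-3724897)) = ((½)*(258/857))/(-1/3724897) = (129/857)*(-3724897) = -480511713/857 ≈ -5.6069e+5)
√(z + F) = √(-480511713/857 + 1577869) = √(871722020/857) = 2*√186766442785/857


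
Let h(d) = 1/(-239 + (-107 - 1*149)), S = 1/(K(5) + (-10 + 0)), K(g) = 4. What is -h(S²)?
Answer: 1/495 ≈ 0.0020202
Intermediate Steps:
S = -⅙ (S = 1/(4 + (-10 + 0)) = 1/(4 - 10) = 1/(-6) = -⅙ ≈ -0.16667)
h(d) = -1/495 (h(d) = 1/(-239 + (-107 - 149)) = 1/(-239 - 256) = 1/(-495) = -1/495)
-h(S²) = -1*(-1/495) = 1/495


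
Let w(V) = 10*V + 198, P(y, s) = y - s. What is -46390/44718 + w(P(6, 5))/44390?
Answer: -512487689/496258005 ≈ -1.0327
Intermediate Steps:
w(V) = 198 + 10*V
-46390/44718 + w(P(6, 5))/44390 = -46390/44718 + (198 + 10*(6 - 1*5))/44390 = -46390*1/44718 + (198 + 10*(6 - 5))*(1/44390) = -23195/22359 + (198 + 10*1)*(1/44390) = -23195/22359 + (198 + 10)*(1/44390) = -23195/22359 + 208*(1/44390) = -23195/22359 + 104/22195 = -512487689/496258005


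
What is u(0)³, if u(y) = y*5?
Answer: 0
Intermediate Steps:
u(y) = 5*y
u(0)³ = (5*0)³ = 0³ = 0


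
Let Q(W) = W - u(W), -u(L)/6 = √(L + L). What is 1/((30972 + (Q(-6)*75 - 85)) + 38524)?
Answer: 22987/1586016507 - 100*I*√3/528672169 ≈ 1.4494e-5 - 3.2762e-7*I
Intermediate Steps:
u(L) = -6*√2*√L (u(L) = -6*√(L + L) = -6*√2*√L)
Q(W) = W + 6*√2*√W (Q(W) = W - (-6)*√2*√W = W + 6*√2*√W)
1/((30972 + (Q(-6)*75 - 85)) + 38524) = 1/((30972 + ((-6 + 6*√2*√(-6))*75 - 85)) + 38524) = 1/((30972 + ((-6 + 6*√2*(I*√6))*75 - 85)) + 38524) = 1/((30972 + ((-6 + 12*I*√3)*75 - 85)) + 38524) = 1/((30972 + ((-450 + 900*I*√3) - 85)) + 38524) = 1/((30972 + (-535 + 900*I*√3)) + 38524) = 1/((30437 + 900*I*√3) + 38524) = 1/(68961 + 900*I*√3)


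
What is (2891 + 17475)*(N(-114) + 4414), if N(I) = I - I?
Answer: 89895524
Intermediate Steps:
N(I) = 0
(2891 + 17475)*(N(-114) + 4414) = (2891 + 17475)*(0 + 4414) = 20366*4414 = 89895524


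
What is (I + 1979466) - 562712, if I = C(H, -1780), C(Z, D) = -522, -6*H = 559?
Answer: 1416232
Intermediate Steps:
H = -559/6 (H = -⅙*559 = -559/6 ≈ -93.167)
I = -522
(I + 1979466) - 562712 = (-522 + 1979466) - 562712 = 1978944 - 562712 = 1416232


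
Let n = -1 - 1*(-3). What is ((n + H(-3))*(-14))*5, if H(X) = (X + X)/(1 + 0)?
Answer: 280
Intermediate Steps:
n = 2 (n = -1 + 3 = 2)
H(X) = 2*X (H(X) = (2*X)/1 = (2*X)*1 = 2*X)
((n + H(-3))*(-14))*5 = ((2 + 2*(-3))*(-14))*5 = ((2 - 6)*(-14))*5 = -4*(-14)*5 = 56*5 = 280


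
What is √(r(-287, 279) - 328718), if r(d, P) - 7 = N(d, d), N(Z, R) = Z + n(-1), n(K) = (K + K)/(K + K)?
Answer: I*√328997 ≈ 573.58*I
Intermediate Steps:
n(K) = 1 (n(K) = (2*K)/((2*K)) = (2*K)*(1/(2*K)) = 1)
N(Z, R) = 1 + Z (N(Z, R) = Z + 1 = 1 + Z)
r(d, P) = 8 + d (r(d, P) = 7 + (1 + d) = 8 + d)
√(r(-287, 279) - 328718) = √((8 - 287) - 328718) = √(-279 - 328718) = √(-328997) = I*√328997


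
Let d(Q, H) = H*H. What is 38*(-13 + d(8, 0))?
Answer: -494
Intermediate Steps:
d(Q, H) = H²
38*(-13 + d(8, 0)) = 38*(-13 + 0²) = 38*(-13 + 0) = 38*(-13) = -494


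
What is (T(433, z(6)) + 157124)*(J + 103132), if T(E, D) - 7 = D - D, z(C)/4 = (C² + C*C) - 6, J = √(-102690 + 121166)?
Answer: 16205234292 + 314262*√4619 ≈ 1.6227e+10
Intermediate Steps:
J = 2*√4619 (J = √18476 = 2*√4619 ≈ 135.93)
z(C) = -24 + 8*C² (z(C) = 4*((C² + C*C) - 6) = 4*((C² + C²) - 6) = 4*(2*C² - 6) = 4*(-6 + 2*C²) = -24 + 8*C²)
T(E, D) = 7 (T(E, D) = 7 + (D - D) = 7 + 0 = 7)
(T(433, z(6)) + 157124)*(J + 103132) = (7 + 157124)*(2*√4619 + 103132) = 157131*(103132 + 2*√4619) = 16205234292 + 314262*√4619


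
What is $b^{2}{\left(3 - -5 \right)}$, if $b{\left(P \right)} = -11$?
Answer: $121$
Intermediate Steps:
$b^{2}{\left(3 - -5 \right)} = \left(-11\right)^{2} = 121$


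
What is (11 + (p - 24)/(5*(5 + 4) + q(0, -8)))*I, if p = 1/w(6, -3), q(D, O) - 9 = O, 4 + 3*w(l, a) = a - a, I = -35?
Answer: -67375/184 ≈ -366.17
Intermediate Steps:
w(l, a) = -4/3 (w(l, a) = -4/3 + (a - a)/3 = -4/3 + (⅓)*0 = -4/3 + 0 = -4/3)
q(D, O) = 9 + O
p = -¾ (p = 1/(-4/3) = -¾ ≈ -0.75000)
(11 + (p - 24)/(5*(5 + 4) + q(0, -8)))*I = (11 + (-¾ - 24)/(5*(5 + 4) + (9 - 8)))*(-35) = (11 - 99/(4*(5*9 + 1)))*(-35) = (11 - 99/(4*(45 + 1)))*(-35) = (11 - 99/4/46)*(-35) = (11 - 99/4*1/46)*(-35) = (11 - 99/184)*(-35) = (1925/184)*(-35) = -67375/184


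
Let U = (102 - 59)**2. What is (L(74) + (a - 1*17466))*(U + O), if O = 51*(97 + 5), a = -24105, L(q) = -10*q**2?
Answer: -679229881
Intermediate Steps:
U = 1849 (U = 43**2 = 1849)
O = 5202 (O = 51*102 = 5202)
(L(74) + (a - 1*17466))*(U + O) = (-10*74**2 + (-24105 - 1*17466))*(1849 + 5202) = (-10*5476 + (-24105 - 17466))*7051 = (-54760 - 41571)*7051 = -96331*7051 = -679229881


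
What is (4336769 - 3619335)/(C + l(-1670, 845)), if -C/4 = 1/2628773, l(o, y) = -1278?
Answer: -942985564241/1679785949 ≈ -561.37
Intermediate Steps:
C = -4/2628773 ≈ -1.5216e-6
(4336769 - 3619335)/(C + l(-1670, 845)) = (4336769 - 3619335)/(-4/2628773 - 1278) = 717434/(-3359571898/2628773) = 717434*(-2628773/3359571898) = -942985564241/1679785949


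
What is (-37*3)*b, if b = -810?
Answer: 89910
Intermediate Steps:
(-37*3)*b = -37*3*(-810) = -111*(-810) = 89910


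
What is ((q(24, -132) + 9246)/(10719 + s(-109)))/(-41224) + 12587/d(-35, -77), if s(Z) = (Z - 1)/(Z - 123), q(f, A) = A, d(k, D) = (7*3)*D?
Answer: -11521710410950/1480142716437 ≈ -7.7842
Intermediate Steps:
d(k, D) = 21*D
s(Z) = (-1 + Z)/(-123 + Z)
((q(24, -132) + 9246)/(10719 + s(-109)))/(-41224) + 12587/d(-35, -77) = ((-132 + 9246)/(10719 + (-1 - 109)/(-123 - 109)))/(-41224) + 12587/((21*(-77))) = (9114/(10719 - 110/(-232)))*(-1/41224) + 12587/(-1617) = (9114/(10719 - 1/232*(-110)))*(-1/41224) + 12587*(-1/1617) = (9114/(10719 + 55/116))*(-1/41224) - 12587/1617 = (9114/(1243459/116))*(-1/41224) - 12587/1617 = (9114*(116/1243459))*(-1/41224) - 12587/1617 = (151032/177637)*(-1/41224) - 12587/1617 = -18879/915363461 - 12587/1617 = -11521710410950/1480142716437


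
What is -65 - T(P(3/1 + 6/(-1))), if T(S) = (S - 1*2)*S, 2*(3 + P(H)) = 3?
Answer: -281/4 ≈ -70.250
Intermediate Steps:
P(H) = -3/2 (P(H) = -3 + (1/2)*3 = -3 + 3/2 = -3/2)
T(S) = S*(-2 + S) (T(S) = (S - 2)*S = (-2 + S)*S = S*(-2 + S))
-65 - T(P(3/1 + 6/(-1))) = -65 - (-3)*(-2 - 3/2)/2 = -65 - (-3)*(-7)/(2*2) = -65 - 1*21/4 = -65 - 21/4 = -281/4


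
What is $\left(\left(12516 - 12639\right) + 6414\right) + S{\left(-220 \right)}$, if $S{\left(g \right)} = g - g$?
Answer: $6291$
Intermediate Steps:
$S{\left(g \right)} = 0$
$\left(\left(12516 - 12639\right) + 6414\right) + S{\left(-220 \right)} = \left(\left(12516 - 12639\right) + 6414\right) + 0 = \left(-123 + 6414\right) + 0 = 6291 + 0 = 6291$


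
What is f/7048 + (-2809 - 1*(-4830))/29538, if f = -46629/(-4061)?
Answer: 29611121945/422717254632 ≈ 0.070050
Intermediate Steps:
f = 46629/4061 (f = -46629*(-1/4061) = 46629/4061 ≈ 11.482)
f/7048 + (-2809 - 1*(-4830))/29538 = (46629/4061)/7048 + (-2809 - 1*(-4830))/29538 = (46629/4061)*(1/7048) + (-2809 + 4830)*(1/29538) = 46629/28621928 + 2021*(1/29538) = 46629/28621928 + 2021/29538 = 29611121945/422717254632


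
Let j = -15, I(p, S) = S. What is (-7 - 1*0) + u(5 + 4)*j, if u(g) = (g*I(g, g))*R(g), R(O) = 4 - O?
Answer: 6068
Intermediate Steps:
u(g) = g**2*(4 - g) (u(g) = (g*g)*(4 - g) = g**2*(4 - g))
(-7 - 1*0) + u(5 + 4)*j = (-7 - 1*0) + ((5 + 4)**2*(4 - (5 + 4)))*(-15) = (-7 + 0) + (9**2*(4 - 1*9))*(-15) = -7 + (81*(4 - 9))*(-15) = -7 + (81*(-5))*(-15) = -7 - 405*(-15) = -7 + 6075 = 6068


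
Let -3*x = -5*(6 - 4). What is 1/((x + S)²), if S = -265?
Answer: 9/616225 ≈ 1.4605e-5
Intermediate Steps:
x = 10/3 (x = -(-5)*(6 - 4)/3 = -(-5)*2/3 = -⅓*(-10) = 10/3 ≈ 3.3333)
1/((x + S)²) = 1/((10/3 - 265)²) = 1/((-785/3)²) = 1/(616225/9) = 9/616225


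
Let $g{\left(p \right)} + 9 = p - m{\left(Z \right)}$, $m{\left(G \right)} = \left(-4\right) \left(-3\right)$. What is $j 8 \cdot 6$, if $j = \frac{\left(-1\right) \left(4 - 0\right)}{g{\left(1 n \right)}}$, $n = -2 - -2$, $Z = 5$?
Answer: $\frac{64}{7} \approx 9.1429$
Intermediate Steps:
$m{\left(G \right)} = 12$
$n = 0$ ($n = -2 + 2 = 0$)
$g{\left(p \right)} = -21 + p$ ($g{\left(p \right)} = -9 + \left(p - 12\right) = -9 + \left(-12 + p\right) = -21 + p$)
$j = \frac{4}{21}$ ($j = \frac{\left(-1\right) \left(4 - 0\right)}{-21 + 1 \cdot 0} = \frac{\left(-1\right) \left(4 + 0\right)}{-21 + 0} = \frac{\left(-1\right) 4}{-21} = \left(-4\right) \left(- \frac{1}{21}\right) = \frac{4}{21} \approx 0.19048$)
$j 8 \cdot 6 = \frac{4}{21} \cdot 8 \cdot 6 = \frac{32}{21} \cdot 6 = \frac{64}{7}$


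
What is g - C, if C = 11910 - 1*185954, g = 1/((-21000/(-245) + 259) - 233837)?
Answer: 284465519617/1634446 ≈ 1.7404e+5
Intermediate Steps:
g = -7/1634446 (g = 1/((-21000*(-1)/245 + 259) - 233837) = 1/((-100*(-6/7) + 259) - 233837) = 1/((600/7 + 259) - 233837) = 1/(2413/7 - 233837) = 1/(-1634446/7) = -7/1634446 ≈ -4.2828e-6)
C = -174044 (C = 11910 - 185954 = -174044)
g - C = -7/1634446 - 1*(-174044) = -7/1634446 + 174044 = 284465519617/1634446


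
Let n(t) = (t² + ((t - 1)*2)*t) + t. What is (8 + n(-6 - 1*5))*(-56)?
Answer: -21392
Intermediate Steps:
n(t) = t + t² + t*(-2 + 2*t) (n(t) = (t² + ((-1 + t)*2)*t) + t = (t² + (-2 + 2*t)*t) + t = (t² + t*(-2 + 2*t)) + t = t + t² + t*(-2 + 2*t))
(8 + n(-6 - 1*5))*(-56) = (8 + (-6 - 1*5)*(-1 + 3*(-6 - 1*5)))*(-56) = (8 + (-6 - 5)*(-1 + 3*(-6 - 5)))*(-56) = (8 - 11*(-1 + 3*(-11)))*(-56) = (8 - 11*(-1 - 33))*(-56) = (8 - 11*(-34))*(-56) = (8 + 374)*(-56) = 382*(-56) = -21392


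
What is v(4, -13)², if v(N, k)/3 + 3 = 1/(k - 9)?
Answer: 40401/484 ≈ 83.473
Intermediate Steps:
v(N, k) = -9 + 3/(-9 + k) (v(N, k) = -9 + 3/(k - 9) = -9 + 3/(-9 + k))
v(4, -13)² = (3*(28 - 3*(-13))/(-9 - 13))² = (3*(28 + 39)/(-22))² = (3*(-1/22)*67)² = (-201/22)² = 40401/484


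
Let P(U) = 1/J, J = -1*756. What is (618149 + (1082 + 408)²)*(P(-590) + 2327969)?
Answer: 555017877332243/84 ≈ 6.6074e+12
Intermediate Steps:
J = -756
P(U) = -1/756 (P(U) = 1/(-756) = -1/756)
(618149 + (1082 + 408)²)*(P(-590) + 2327969) = (618149 + (1082 + 408)²)*(-1/756 + 2327969) = (618149 + 1490²)*(1759944563/756) = (618149 + 2220100)*(1759944563/756) = 2838249*(1759944563/756) = 555017877332243/84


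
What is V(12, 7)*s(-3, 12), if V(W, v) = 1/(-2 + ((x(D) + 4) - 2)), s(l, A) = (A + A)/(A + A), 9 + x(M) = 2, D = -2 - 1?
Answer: -1/7 ≈ -0.14286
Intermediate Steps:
D = -3
x(M) = -7 (x(M) = -9 + 2 = -7)
s(l, A) = 1 (s(l, A) = (2*A)/((2*A)) = (2*A)*(1/(2*A)) = 1)
V(W, v) = -1/7 (V(W, v) = 1/(-2 + ((-7 + 4) - 2)) = 1/(-2 + (-3 - 2)) = 1/(-2 - 5) = 1/(-7) = -1/7)
V(12, 7)*s(-3, 12) = -1/7*1 = -1/7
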